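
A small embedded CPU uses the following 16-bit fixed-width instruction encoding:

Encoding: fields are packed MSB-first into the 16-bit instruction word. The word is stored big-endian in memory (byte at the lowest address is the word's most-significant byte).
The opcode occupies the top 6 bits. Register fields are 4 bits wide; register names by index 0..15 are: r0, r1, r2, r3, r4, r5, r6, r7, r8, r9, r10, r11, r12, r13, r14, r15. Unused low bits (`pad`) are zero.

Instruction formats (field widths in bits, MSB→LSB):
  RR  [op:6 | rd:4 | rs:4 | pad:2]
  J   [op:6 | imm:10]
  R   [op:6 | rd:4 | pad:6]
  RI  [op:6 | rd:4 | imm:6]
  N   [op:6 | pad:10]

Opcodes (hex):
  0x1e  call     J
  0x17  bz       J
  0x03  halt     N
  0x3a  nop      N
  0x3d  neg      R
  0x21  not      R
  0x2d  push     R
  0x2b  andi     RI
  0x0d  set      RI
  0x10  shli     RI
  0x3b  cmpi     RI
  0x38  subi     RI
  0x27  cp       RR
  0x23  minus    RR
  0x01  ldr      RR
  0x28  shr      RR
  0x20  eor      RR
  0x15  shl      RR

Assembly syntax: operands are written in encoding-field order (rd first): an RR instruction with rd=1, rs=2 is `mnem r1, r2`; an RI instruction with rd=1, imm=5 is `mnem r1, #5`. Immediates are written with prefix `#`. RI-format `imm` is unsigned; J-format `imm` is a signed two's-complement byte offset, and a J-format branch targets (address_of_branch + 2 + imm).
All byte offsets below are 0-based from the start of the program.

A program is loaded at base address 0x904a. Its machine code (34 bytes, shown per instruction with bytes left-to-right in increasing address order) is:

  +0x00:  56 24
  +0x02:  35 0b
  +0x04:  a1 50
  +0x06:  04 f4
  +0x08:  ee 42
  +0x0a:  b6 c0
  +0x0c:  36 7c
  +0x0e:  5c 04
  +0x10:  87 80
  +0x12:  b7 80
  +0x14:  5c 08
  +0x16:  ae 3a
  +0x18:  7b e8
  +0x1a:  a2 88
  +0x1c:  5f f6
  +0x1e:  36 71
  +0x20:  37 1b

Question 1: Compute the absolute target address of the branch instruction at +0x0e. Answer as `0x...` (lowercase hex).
[0e] 5c 04 → 0x5c04
  top 6b → 0x17 → bz [J]
  [9:0] imm=4 = #4
  target = base 0x904a + off 0x0e + 2 + imm 4 = 0x905e

0x905e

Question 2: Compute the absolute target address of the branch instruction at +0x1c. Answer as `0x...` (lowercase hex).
+0x1c: 5f f6 ⇒ word 0x5ff6 (big)
  op=0x5ff6>>10=0x17 ⇒ bz (J)
  [9:0] imm=1014 (s10→-10) = #-10
  target = base 0x904a + off 0x1c + 2 + imm -10 = 0x905e

0x905e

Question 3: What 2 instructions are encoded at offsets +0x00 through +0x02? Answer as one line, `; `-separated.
shl r8, r9; set r4, #11

off 0x00: read 56 24 as big → 0x5624
  op=0x5624>>10=0x15 ⇒ shl (RR)
  rd: (w>>6)&0xf=0x8 → r8
  rs: (w>>2)&0xf=0x9 → r9
off 0x02: read 35 0b as big → 0x350b
  op=0x350b>>10=0xd ⇒ set (RI)
  rd: (w>>6)&0xf=0x4 → r4
  imm: (w>>0)&0x3f=0xb → #11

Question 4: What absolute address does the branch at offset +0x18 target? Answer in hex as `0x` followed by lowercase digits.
@+18  big-endian(7b e8) = 0x7be8
  opcode bits[15:10]=0x1e: call/J
  imm: (w>>0)&0x3ff=0x3e8 (s10→-24) → #-24
  target = base 0x904a + off 0x18 + 2 + imm -24 = 0x904c

0x904c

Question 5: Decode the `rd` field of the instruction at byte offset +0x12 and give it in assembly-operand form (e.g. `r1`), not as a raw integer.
r14

+0x12: b7 80 ⇒ word 0xb780 (big)
  op=0xb780>>10=0x2d ⇒ push (R)
  [9:6] rd=14 = r14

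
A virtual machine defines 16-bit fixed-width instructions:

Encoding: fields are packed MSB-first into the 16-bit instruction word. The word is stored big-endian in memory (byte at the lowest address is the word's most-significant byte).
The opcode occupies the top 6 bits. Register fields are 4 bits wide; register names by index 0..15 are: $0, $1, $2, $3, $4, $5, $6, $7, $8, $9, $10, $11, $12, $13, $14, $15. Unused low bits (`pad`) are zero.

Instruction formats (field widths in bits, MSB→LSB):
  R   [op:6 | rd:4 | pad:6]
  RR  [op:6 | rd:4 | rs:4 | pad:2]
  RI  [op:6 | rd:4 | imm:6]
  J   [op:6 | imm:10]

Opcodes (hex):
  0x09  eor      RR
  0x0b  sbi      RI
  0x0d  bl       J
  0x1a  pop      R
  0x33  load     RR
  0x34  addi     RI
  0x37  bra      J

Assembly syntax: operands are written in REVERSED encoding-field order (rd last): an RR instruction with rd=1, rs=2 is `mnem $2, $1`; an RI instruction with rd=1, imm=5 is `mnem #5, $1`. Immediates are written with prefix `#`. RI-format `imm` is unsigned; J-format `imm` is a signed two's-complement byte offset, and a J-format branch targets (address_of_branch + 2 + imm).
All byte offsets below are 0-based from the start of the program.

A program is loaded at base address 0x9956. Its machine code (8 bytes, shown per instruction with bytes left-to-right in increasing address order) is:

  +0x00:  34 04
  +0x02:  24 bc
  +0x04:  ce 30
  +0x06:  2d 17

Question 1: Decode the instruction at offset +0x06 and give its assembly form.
@+06  big-endian(2d 17) = 0x2d17
  top 6b → 0xb → sbi [RI]
  rd@[9:6]=0x4 ⇒ $4
  imm@[5:0]=0x17 ⇒ #23

sbi #23, $4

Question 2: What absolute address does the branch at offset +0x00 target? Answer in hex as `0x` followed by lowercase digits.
off 0x00: read 34 04 as big → 0x3404
  top 6b → 0xd → bl [J]
  imm@[9:0]=0x4 ⇒ #4
  target = base 0x9956 + off 0x00 + 2 + imm 4 = 0x995c

0x995c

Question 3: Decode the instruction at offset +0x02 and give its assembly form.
+0x02: 24 bc ⇒ word 0x24bc (big)
  op=0x24bc>>10=0x9 ⇒ eor (RR)
  rd: (w>>6)&0xf=0x2 → $2
  rs: (w>>2)&0xf=0xf → $15

eor $15, $2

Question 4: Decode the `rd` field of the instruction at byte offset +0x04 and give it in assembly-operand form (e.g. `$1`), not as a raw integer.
[04] ce 30 → 0xce30
  op=0xce30>>10=0x33 ⇒ load (RR)
  rd@[9:6]=0x8 ⇒ $8
  rs@[5:2]=0xc ⇒ $12

$8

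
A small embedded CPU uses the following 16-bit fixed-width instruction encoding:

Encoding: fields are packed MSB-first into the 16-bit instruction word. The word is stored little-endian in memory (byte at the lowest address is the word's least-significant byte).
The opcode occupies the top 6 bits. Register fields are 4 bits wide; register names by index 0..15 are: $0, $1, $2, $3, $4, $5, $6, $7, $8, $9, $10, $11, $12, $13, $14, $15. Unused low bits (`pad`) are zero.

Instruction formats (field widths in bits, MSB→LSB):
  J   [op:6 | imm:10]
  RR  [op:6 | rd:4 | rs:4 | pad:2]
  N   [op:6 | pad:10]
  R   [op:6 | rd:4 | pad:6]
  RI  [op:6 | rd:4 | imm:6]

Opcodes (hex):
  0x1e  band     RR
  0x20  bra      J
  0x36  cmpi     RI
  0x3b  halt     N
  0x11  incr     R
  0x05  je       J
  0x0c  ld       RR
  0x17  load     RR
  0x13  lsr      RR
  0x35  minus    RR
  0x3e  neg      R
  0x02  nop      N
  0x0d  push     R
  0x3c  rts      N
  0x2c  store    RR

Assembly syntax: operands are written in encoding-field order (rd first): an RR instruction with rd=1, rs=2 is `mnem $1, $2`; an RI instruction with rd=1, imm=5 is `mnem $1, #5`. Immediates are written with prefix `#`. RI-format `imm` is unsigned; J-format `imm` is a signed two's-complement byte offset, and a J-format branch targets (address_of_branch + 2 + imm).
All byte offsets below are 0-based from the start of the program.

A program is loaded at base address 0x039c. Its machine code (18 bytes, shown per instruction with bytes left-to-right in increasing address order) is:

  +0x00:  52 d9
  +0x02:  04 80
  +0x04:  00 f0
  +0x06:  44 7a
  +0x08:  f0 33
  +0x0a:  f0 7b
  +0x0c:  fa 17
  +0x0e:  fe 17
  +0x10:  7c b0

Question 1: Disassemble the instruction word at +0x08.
off 0x08: read f0 33 as little → 0x33f0
  top 6b → 0xc → ld [RR]
  rd@[9:6]=0xf ⇒ $15
  rs@[5:2]=0xc ⇒ $12

ld $15, $12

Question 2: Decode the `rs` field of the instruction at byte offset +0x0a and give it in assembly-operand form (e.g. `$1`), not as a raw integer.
$12

[0a] f0 7b → 0x7bf0
  op=0x7bf0>>10=0x1e ⇒ band (RR)
  rd@[9:6]=0xf ⇒ $15
  rs@[5:2]=0xc ⇒ $12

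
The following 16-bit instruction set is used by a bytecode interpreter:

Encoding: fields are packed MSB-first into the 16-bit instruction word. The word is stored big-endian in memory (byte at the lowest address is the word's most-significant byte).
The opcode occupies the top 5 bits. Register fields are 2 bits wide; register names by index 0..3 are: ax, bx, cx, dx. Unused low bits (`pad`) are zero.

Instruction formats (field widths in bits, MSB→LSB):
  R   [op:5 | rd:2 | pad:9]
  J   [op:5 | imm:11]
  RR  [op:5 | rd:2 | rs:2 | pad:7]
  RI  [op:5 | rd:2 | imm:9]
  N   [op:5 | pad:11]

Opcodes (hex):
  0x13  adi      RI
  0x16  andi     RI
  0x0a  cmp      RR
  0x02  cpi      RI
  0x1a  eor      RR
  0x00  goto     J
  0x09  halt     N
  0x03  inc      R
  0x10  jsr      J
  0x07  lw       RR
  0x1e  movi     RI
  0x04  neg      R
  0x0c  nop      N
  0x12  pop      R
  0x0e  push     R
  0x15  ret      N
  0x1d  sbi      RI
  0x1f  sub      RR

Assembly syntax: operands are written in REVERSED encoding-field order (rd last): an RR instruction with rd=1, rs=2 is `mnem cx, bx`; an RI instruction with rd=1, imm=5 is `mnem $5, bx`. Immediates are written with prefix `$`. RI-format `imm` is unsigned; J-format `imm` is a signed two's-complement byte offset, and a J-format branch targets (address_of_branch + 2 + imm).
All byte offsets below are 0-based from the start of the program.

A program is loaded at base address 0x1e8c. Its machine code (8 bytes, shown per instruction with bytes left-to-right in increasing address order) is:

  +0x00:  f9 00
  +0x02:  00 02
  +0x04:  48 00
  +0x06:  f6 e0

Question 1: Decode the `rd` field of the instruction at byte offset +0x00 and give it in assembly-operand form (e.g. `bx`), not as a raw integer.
ax

off 0x00: read f9 00 as big → 0xf900
  op=0xf900>>11=0x1f ⇒ sub (RR)
  rd@[10:9]=0x0 ⇒ ax
  rs@[8:7]=0x2 ⇒ cx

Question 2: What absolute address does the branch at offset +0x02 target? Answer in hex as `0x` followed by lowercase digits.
+0x02: 00 02 ⇒ word 0x0002 (big)
  op=0x0002>>11=0x0 ⇒ goto (J)
  imm@[10:0]=0x2 ⇒ $2
  target = base 0x1e8c + off 0x02 + 2 + imm 2 = 0x1e92

0x1e92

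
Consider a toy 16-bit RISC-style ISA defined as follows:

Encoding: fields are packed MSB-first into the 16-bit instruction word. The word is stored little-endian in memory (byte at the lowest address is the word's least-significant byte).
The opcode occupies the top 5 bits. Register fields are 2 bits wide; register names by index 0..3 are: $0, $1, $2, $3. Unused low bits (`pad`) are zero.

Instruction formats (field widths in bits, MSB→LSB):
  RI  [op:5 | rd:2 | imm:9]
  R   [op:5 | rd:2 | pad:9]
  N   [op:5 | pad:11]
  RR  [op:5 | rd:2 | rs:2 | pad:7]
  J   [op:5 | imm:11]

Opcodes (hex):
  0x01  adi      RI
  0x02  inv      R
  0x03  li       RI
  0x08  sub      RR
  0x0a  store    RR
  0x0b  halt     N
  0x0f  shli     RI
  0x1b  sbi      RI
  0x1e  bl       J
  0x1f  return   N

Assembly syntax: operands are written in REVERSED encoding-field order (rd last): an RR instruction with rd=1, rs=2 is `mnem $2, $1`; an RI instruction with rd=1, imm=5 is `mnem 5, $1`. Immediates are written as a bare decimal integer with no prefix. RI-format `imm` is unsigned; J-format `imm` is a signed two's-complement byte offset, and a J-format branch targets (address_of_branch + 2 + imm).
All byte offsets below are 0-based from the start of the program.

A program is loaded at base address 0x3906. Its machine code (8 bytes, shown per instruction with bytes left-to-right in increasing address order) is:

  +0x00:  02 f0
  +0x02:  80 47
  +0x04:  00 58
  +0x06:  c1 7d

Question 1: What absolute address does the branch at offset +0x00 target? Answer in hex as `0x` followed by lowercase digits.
off 0x00: read 02 f0 as little → 0xf002
  top 5b → 0x1e → bl [J]
  imm@[10:0]=0x2 ⇒ 2
  target = base 0x3906 + off 0x00 + 2 + imm 2 = 0x390a

0x390a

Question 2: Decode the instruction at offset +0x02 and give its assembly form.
off 0x02: read 80 47 as little → 0x4780
  top 5b → 0x8 → sub [RR]
  rd@[10:9]=0x3 ⇒ $3
  rs@[8:7]=0x3 ⇒ $3

sub $3, $3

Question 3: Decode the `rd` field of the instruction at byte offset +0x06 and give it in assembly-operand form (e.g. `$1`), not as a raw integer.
+0x06: c1 7d ⇒ word 0x7dc1 (little)
  top 5b → 0xf → shli [RI]
  [10:9] rd=2 = $2
  [8:0] imm=449 = 449

$2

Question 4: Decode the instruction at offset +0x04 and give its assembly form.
[04] 00 58 → 0x5800
  opcode bits[15:11]=0xb: halt/N

halt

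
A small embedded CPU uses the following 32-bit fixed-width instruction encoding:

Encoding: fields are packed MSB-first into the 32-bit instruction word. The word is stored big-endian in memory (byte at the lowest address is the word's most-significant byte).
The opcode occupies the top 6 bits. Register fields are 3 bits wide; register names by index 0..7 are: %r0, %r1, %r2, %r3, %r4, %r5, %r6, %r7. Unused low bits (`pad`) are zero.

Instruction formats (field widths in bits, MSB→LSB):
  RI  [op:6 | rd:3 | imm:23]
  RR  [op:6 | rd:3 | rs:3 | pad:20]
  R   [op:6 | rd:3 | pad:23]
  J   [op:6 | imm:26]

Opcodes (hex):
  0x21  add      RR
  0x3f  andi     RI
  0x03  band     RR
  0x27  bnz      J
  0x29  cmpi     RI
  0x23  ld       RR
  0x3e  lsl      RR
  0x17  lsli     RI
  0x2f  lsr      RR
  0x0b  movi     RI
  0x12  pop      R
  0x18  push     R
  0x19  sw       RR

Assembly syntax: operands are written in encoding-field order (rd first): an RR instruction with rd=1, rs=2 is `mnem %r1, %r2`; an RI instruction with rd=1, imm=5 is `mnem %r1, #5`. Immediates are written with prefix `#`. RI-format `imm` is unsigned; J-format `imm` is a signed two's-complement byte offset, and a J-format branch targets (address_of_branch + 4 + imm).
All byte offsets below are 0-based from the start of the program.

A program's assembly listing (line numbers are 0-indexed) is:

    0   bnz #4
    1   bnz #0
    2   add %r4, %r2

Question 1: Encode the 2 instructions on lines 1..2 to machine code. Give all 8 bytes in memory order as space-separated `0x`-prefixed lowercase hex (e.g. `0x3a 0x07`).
1. bnz fields op=0x27:6|imm=0:26 → word 9c000000h → 9c 00 00 00
2. add fields op=0x21:6|rd=4:3|rs=2:3|pad=0:20 → word 86200000h → 86 20 00 00

0x9c 0x00 0x00 0x00 0x86 0x20 0x00 0x00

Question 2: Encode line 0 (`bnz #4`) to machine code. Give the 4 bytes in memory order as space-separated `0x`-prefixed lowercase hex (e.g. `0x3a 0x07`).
line 0 (bnz): pack op=0x27:6|imm=4:26 = 0x9c000004; big→ 9c 00 00 04

0x9c 0x00 0x00 0x04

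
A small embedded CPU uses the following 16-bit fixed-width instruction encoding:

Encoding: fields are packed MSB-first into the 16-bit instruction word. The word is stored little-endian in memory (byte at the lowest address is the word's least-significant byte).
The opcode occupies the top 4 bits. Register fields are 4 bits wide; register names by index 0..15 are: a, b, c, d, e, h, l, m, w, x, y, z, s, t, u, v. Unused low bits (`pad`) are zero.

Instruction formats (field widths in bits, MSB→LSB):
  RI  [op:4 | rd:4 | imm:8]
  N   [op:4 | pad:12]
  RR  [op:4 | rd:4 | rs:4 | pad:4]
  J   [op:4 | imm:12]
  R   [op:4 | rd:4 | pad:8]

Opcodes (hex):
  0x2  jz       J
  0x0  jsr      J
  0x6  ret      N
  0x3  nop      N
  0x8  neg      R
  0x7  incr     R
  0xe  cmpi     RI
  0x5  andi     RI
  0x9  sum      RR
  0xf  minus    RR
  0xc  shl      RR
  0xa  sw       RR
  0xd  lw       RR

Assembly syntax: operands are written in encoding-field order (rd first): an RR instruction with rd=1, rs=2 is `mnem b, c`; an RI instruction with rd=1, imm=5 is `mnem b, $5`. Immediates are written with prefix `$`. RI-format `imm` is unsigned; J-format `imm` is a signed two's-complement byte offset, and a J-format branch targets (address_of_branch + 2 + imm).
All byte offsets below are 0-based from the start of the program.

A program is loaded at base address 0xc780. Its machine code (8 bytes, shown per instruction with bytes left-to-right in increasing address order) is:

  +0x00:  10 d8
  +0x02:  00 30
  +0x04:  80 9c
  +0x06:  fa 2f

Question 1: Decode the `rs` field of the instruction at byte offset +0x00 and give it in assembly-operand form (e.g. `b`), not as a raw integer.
b

off 0x00: read 10 d8 as little → 0xd810
  opcode bits[15:12]=0xd: lw/RR
  [11:8] rd=8 = w
  [7:4] rs=1 = b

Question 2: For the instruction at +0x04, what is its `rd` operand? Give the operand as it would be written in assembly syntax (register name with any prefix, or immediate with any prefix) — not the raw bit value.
s

@+04  little-endian(80 9c) = 0x9c80
  opcode bits[15:12]=0x9: sum/RR
  rd: (w>>8)&0xf=0xc → s
  rs: (w>>4)&0xf=0x8 → w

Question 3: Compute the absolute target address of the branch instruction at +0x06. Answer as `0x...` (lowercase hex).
@+06  little-endian(fa 2f) = 0x2ffa
  top 4b → 0x2 → jz [J]
  imm@[11:0]=0xffa (s12→-6) ⇒ $-6
  target = base 0xc780 + off 0x06 + 2 + imm -6 = 0xc782

0xc782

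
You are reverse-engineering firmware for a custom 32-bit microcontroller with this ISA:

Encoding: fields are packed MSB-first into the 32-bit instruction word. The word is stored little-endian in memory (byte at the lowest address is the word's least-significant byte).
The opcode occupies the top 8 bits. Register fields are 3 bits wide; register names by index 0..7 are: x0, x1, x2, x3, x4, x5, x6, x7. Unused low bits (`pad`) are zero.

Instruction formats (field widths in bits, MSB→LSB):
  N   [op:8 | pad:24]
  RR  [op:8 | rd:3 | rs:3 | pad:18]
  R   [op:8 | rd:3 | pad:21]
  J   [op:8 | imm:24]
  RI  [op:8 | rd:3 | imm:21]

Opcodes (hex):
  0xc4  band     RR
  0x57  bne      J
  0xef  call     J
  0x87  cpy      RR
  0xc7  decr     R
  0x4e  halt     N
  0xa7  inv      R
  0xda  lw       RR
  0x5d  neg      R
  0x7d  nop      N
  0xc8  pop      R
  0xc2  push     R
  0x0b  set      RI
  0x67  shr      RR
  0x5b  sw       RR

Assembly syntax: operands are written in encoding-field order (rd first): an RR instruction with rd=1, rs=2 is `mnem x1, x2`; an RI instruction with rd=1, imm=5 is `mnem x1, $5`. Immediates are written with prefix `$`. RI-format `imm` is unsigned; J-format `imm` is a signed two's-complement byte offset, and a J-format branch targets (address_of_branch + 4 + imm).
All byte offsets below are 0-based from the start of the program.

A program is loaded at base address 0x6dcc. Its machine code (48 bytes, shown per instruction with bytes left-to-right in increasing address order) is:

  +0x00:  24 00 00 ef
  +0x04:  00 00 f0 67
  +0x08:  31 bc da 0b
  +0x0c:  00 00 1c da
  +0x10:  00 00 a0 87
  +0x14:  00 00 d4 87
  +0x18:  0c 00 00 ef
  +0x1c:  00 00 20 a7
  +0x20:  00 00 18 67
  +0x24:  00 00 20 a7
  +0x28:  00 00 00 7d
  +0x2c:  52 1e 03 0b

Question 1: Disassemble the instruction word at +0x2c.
set x0, $204370

off 0x2c: read 52 1e 03 0b as little → 0x0b031e52
  opcode bits[31:24]=0xb: set/RI
  [23:21] rd=0 = x0
  [20:0] imm=204370 = $204370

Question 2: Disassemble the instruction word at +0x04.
off 0x04: read 00 00 f0 67 as little → 0x67f00000
  op=0x67f00000>>24=0x67 ⇒ shr (RR)
  rd: (w>>21)&0x7=0x7 → x7
  rs: (w>>18)&0x7=0x4 → x4

shr x7, x4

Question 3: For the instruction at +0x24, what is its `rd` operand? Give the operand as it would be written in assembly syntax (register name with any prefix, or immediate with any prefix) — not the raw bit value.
@+24  little-endian(00 00 20 a7) = 0xa7200000
  top 8b → 0xa7 → inv [R]
  [23:21] rd=1 = x1

x1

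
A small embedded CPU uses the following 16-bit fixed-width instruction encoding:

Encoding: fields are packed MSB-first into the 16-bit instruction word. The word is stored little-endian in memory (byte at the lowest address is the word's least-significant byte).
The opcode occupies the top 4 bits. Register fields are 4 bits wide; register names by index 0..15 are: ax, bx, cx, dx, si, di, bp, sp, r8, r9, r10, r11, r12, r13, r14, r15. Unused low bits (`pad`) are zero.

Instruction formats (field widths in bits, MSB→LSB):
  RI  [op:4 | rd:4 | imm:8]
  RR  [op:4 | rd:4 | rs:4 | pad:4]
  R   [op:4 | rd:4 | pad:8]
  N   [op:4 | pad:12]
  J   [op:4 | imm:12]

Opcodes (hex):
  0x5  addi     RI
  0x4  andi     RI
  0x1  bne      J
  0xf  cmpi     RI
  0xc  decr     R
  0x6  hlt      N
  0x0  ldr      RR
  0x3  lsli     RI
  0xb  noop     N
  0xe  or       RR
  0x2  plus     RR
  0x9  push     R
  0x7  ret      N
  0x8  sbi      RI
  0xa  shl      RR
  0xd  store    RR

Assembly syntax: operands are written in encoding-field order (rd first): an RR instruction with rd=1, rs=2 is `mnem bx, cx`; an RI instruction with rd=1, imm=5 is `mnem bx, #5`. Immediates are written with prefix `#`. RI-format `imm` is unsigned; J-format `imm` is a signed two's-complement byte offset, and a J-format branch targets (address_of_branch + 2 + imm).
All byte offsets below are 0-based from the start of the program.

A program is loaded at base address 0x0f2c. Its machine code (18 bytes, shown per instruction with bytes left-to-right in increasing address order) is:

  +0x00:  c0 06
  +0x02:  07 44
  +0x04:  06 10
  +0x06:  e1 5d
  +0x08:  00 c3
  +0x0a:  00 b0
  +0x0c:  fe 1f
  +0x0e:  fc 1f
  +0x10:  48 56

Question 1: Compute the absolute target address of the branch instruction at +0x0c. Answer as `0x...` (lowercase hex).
[0c] fe 1f → 0x1ffe
  opcode bits[15:12]=0x1: bne/J
  imm: (w>>0)&0xfff=0xffe (s12→-2) → #-2
  target = base 0x0f2c + off 0x0c + 2 + imm -2 = 0x0f38

0x0f38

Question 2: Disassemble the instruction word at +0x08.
decr dx

[08] 00 c3 → 0xc300
  op=0xc300>>12=0xc ⇒ decr (R)
  [11:8] rd=3 = dx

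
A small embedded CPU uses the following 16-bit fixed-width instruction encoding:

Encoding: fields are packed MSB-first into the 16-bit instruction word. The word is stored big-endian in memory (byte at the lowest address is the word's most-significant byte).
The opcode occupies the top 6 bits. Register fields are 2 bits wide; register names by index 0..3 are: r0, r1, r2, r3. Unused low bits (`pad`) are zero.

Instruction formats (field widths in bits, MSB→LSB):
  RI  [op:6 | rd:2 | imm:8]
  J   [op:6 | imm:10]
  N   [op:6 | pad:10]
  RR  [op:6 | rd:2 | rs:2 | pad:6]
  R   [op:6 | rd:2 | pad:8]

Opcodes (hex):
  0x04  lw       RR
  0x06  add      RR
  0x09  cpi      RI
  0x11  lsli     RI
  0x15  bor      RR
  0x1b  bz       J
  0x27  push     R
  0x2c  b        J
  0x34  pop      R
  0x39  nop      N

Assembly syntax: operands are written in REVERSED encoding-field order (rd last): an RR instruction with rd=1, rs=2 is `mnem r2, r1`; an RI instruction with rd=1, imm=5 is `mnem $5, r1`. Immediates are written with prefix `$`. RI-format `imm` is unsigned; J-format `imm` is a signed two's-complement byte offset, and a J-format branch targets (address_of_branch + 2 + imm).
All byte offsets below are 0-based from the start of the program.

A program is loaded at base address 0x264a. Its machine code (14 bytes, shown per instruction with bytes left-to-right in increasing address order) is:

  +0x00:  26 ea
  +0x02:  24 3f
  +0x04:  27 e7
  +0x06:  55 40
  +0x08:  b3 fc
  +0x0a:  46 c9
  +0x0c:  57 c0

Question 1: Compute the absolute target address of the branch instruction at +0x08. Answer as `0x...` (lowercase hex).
off 0x08: read b3 fc as big → 0xb3fc
  opcode bits[15:10]=0x2c: b/J
  [9:0] imm=1020 (s10→-4) = $-4
  target = base 0x264a + off 0x08 + 2 + imm -4 = 0x2650

0x2650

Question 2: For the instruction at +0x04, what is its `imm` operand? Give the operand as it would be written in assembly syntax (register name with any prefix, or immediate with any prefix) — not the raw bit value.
[04] 27 e7 → 0x27e7
  op=0x27e7>>10=0x9 ⇒ cpi (RI)
  rd: (w>>8)&0x3=0x3 → r3
  imm: (w>>0)&0xff=0xe7 → $231

$231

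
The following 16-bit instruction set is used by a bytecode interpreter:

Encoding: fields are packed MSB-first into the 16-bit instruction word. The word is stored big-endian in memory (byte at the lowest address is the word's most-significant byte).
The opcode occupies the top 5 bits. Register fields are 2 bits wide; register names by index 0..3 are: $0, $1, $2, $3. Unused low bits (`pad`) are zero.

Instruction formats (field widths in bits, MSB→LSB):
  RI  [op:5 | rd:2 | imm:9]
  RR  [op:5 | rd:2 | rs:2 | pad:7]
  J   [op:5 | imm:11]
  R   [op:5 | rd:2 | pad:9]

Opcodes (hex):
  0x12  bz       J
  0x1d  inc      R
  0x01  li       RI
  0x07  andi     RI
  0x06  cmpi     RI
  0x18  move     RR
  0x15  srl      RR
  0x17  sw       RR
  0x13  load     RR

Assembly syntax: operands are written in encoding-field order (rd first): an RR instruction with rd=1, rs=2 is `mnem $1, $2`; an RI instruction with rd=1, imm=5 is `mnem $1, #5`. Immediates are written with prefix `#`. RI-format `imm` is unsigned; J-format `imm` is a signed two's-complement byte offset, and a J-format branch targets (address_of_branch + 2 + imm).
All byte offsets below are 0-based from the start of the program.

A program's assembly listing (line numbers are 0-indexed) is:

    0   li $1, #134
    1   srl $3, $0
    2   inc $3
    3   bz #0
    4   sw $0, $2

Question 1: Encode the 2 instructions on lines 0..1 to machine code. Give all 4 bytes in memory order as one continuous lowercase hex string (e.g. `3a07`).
line 0 (li): pack op=0x1:5|rd=1:2|imm=134:9 = 0x0a86; big→ 0a 86
line 1 (srl): pack op=0x15:5|rd=3:2|rs=0:2|pad=0:7 = 0xae00; big→ ae 00

0a86ae00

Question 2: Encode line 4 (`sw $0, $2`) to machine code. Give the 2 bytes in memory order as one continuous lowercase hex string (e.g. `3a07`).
b900

line 4 (sw): pack op=0x17:5|rd=0:2|rs=2:2|pad=0:7 = 0xb900; big→ b9 00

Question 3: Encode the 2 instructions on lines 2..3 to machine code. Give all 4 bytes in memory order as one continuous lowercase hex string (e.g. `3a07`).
ee009000

L2: inc op=0x1d:5|rd=3:2|pad=0:9 ⇒ 0xee00 ⇒ big ee 00
L3: bz op=0x12:5|imm=0:11 ⇒ 0x9000 ⇒ big 90 00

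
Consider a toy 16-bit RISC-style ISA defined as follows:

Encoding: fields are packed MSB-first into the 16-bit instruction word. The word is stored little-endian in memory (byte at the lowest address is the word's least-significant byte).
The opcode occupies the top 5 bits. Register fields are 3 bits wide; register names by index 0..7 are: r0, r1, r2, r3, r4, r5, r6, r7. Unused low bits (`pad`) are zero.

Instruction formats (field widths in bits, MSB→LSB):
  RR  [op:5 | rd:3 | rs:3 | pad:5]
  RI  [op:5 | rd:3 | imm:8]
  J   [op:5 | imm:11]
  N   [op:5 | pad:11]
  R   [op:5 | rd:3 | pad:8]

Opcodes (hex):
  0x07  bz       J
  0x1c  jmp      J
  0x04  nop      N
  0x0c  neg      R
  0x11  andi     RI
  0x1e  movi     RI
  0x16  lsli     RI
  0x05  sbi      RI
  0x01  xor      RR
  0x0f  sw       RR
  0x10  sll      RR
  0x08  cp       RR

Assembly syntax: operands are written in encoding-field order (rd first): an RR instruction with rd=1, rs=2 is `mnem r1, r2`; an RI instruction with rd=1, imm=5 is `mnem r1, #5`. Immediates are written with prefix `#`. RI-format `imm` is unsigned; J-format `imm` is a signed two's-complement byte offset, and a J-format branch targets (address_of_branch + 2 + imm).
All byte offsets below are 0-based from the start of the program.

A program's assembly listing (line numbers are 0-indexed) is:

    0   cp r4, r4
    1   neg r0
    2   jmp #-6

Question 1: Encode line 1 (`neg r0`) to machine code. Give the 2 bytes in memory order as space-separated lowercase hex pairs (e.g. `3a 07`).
00 60

line 1 (neg): pack op=0xc:5|rd=0:3|pad=0:8 = 0x6000; little→ 00 60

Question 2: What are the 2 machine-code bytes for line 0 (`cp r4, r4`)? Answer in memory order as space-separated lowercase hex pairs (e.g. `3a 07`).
line 0 (cp): pack op=0x8:5|rd=4:3|rs=4:3|pad=0:5 = 0x4480; little→ 80 44

80 44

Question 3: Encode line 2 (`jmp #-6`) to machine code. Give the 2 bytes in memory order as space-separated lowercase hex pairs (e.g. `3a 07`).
fa e7

2. jmp fields op=0x1c:5|imm=-6:11 → word e7fah → fa e7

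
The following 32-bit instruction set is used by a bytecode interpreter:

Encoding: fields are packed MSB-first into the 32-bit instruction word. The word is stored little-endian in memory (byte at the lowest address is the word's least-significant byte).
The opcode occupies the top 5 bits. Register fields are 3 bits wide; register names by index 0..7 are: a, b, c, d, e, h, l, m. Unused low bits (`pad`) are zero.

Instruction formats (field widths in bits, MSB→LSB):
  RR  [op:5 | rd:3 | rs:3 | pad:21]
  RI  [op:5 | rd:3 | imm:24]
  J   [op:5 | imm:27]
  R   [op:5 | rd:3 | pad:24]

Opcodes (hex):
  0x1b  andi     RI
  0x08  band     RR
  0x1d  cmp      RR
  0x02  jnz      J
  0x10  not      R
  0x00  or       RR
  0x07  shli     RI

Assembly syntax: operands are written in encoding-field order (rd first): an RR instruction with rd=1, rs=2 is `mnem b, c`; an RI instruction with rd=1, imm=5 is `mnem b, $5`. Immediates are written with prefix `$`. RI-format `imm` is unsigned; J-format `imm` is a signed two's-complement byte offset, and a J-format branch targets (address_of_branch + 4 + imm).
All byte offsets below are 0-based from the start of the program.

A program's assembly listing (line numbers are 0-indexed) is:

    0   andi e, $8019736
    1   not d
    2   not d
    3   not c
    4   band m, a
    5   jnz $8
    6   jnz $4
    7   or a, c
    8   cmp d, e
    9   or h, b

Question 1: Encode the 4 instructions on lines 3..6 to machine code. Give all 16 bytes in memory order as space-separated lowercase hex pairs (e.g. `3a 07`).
line 3 (not): pack op=0x10:5|rd=2:3|pad=0:24 = 0x82000000; little→ 00 00 00 82
line 4 (band): pack op=0x8:5|rd=7:3|rs=0:3|pad=0:21 = 0x47000000; little→ 00 00 00 47
line 5 (jnz): pack op=0x2:5|imm=8:27 = 0x10000008; little→ 08 00 00 10
line 6 (jnz): pack op=0x2:5|imm=4:27 = 0x10000004; little→ 04 00 00 10

00 00 00 82 00 00 00 47 08 00 00 10 04 00 00 10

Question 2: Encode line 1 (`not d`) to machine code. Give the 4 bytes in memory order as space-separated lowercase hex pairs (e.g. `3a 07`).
line 1 (not): pack op=0x10:5|rd=3:3|pad=0:24 = 0x83000000; little→ 00 00 00 83

00 00 00 83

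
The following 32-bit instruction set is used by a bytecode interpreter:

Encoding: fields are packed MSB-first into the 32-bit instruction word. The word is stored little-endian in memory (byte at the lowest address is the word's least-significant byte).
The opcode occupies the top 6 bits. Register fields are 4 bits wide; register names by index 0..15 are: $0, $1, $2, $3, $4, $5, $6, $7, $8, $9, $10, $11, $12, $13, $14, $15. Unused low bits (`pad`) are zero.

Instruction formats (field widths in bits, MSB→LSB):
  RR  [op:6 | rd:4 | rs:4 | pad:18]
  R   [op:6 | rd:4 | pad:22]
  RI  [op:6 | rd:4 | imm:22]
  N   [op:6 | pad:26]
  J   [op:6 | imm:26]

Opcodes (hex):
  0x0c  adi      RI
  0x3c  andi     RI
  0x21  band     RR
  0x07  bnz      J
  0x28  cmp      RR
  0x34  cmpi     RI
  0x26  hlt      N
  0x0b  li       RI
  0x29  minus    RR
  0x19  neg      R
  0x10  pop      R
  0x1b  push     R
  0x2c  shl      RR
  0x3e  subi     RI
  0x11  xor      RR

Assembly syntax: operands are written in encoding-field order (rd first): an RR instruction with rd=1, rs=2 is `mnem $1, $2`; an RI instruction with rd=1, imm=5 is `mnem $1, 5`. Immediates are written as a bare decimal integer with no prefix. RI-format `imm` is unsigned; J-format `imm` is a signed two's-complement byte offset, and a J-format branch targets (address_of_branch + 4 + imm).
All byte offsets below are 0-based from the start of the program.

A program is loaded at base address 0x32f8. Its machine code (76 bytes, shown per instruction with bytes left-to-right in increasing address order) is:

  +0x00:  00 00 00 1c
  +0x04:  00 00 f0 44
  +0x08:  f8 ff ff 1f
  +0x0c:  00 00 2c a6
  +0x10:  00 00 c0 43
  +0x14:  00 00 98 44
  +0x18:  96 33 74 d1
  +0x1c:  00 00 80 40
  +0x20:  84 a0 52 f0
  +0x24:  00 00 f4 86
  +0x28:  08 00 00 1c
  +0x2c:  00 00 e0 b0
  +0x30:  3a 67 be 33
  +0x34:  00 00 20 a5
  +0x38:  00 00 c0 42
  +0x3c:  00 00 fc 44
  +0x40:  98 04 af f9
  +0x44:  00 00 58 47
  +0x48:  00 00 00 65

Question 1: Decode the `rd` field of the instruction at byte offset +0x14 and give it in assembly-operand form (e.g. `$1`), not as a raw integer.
@+14  little-endian(00 00 98 44) = 0x44980000
  opcode bits[31:26]=0x11: xor/RR
  rd@[25:22]=0x2 ⇒ $2
  rs@[21:18]=0x6 ⇒ $6

$2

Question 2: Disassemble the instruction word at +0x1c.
pop $2

off 0x1c: read 00 00 80 40 as little → 0x40800000
  top 6b → 0x10 → pop [R]
  [25:22] rd=2 = $2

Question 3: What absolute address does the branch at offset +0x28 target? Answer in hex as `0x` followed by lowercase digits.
0x332c

+0x28: 08 00 00 1c ⇒ word 0x1c000008 (little)
  top 6b → 0x7 → bnz [J]
  imm: (w>>0)&0x3ffffff=0x8 → 8
  target = base 0x32f8 + off 0x28 + 4 + imm 8 = 0x332c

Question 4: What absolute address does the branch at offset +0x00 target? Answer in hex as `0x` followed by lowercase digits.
[00] 00 00 00 1c → 0x1c000000
  top 6b → 0x7 → bnz [J]
  imm: (w>>0)&0x3ffffff=0x0 → 0
  target = base 0x32f8 + off 0x00 + 4 + imm 0 = 0x32fc

0x32fc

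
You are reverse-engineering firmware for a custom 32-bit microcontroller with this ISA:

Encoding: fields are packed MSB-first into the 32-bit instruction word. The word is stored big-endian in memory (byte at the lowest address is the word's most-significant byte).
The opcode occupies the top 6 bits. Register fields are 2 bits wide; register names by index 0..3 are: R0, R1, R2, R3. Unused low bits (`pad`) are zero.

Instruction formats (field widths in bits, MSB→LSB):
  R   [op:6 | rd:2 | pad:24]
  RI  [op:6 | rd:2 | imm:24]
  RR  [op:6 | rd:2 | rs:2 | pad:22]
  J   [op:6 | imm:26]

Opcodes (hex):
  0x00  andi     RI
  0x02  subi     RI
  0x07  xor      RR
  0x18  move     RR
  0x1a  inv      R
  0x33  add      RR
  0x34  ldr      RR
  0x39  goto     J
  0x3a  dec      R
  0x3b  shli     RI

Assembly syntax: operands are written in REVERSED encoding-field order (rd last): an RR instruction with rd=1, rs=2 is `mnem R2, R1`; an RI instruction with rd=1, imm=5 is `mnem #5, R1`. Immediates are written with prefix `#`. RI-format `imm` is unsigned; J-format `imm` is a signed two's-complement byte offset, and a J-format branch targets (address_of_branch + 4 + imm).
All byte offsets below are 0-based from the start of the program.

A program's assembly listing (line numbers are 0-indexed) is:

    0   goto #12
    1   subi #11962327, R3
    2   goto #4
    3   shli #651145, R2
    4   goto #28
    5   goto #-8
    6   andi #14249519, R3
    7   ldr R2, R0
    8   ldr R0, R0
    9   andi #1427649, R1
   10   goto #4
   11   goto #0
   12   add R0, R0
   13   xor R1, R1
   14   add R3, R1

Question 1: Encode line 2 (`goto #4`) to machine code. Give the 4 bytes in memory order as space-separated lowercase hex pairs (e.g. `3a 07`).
L2: goto op=0x39:6|imm=4:26 ⇒ 0xe4000004 ⇒ big e4 00 00 04

e4 00 00 04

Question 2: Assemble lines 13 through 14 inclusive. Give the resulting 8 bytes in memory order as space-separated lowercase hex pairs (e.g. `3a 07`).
L13: xor op=0x7:6|rd=1:2|rs=1:2|pad=0:22 ⇒ 0x1d400000 ⇒ big 1d 40 00 00
L14: add op=0x33:6|rd=1:2|rs=3:2|pad=0:22 ⇒ 0xcdc00000 ⇒ big cd c0 00 00

1d 40 00 00 cd c0 00 00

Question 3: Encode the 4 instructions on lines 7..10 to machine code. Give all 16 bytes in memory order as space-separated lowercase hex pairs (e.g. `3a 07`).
line 7 (ldr): pack op=0x34:6|rd=0:2|rs=2:2|pad=0:22 = 0xd0800000; big→ d0 80 00 00
line 8 (ldr): pack op=0x34:6|rd=0:2|rs=0:2|pad=0:22 = 0xd0000000; big→ d0 00 00 00
line 9 (andi): pack op=0x0:6|rd=1:2|imm=1427649:24 = 0x0115c8c1; big→ 01 15 c8 c1
line 10 (goto): pack op=0x39:6|imm=4:26 = 0xe4000004; big→ e4 00 00 04

d0 80 00 00 d0 00 00 00 01 15 c8 c1 e4 00 00 04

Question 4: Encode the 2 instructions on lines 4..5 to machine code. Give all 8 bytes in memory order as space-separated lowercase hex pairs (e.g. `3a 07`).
e4 00 00 1c e7 ff ff f8

line 4 (goto): pack op=0x39:6|imm=28:26 = 0xe400001c; big→ e4 00 00 1c
line 5 (goto): pack op=0x39:6|imm=-8:26 = 0xe7fffff8; big→ e7 ff ff f8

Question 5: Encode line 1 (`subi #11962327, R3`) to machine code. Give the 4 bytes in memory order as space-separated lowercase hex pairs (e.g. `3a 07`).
0b b6 87 d7

1. subi fields op=0x2:6|rd=3:2|imm=11962327:24 → word 0bb687d7h → 0b b6 87 d7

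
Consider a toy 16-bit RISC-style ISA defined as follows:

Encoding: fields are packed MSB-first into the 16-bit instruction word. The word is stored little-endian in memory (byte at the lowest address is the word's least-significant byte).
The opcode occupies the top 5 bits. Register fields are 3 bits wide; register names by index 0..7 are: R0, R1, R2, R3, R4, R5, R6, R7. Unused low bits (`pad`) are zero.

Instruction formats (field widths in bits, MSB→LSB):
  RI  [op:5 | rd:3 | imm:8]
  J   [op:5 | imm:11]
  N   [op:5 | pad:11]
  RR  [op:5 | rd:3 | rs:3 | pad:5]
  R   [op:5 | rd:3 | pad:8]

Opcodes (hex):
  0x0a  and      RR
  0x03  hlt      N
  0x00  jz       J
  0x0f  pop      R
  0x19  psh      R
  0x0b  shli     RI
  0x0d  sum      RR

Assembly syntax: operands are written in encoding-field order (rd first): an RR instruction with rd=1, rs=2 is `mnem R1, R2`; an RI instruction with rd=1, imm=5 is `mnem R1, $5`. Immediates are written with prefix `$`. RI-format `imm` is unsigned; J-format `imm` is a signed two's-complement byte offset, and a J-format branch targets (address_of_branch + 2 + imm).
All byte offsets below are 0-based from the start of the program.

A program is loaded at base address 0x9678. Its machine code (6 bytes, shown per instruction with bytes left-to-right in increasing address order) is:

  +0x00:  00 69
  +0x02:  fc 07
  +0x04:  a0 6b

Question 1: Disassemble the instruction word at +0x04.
sum R3, R5

[04] a0 6b → 0x6ba0
  opcode bits[15:11]=0xd: sum/RR
  rd@[10:8]=0x3 ⇒ R3
  rs@[7:5]=0x5 ⇒ R5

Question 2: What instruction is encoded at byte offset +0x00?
off 0x00: read 00 69 as little → 0x6900
  opcode bits[15:11]=0xd: sum/RR
  rd: (w>>8)&0x7=0x1 → R1
  rs: (w>>5)&0x7=0x0 → R0

sum R1, R0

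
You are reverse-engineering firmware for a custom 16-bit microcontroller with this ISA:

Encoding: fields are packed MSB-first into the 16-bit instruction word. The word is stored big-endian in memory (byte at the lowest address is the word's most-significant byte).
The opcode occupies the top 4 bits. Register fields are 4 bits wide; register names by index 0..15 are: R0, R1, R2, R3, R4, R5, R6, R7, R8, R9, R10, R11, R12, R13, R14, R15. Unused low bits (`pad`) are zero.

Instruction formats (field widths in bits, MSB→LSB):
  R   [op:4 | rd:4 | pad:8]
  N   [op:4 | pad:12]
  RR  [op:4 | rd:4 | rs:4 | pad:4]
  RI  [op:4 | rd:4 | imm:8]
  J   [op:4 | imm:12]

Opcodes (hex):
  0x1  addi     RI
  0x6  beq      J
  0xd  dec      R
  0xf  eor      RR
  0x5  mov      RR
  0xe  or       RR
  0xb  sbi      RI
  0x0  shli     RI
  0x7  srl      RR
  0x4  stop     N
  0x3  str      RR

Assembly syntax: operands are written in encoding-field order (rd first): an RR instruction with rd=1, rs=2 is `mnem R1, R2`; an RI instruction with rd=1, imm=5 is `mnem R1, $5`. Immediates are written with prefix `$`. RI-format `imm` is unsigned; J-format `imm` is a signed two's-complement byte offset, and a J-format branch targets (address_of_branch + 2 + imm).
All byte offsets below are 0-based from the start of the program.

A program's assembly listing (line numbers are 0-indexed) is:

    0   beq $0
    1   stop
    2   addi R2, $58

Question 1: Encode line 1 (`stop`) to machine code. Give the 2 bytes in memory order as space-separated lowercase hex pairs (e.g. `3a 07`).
L1: stop op=0x4:4|pad=0:12 ⇒ 0x4000 ⇒ big 40 00

40 00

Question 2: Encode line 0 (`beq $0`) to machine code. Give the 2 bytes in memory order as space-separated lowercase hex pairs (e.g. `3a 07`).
60 00

line 0 (beq): pack op=0x6:4|imm=0:12 = 0x6000; big→ 60 00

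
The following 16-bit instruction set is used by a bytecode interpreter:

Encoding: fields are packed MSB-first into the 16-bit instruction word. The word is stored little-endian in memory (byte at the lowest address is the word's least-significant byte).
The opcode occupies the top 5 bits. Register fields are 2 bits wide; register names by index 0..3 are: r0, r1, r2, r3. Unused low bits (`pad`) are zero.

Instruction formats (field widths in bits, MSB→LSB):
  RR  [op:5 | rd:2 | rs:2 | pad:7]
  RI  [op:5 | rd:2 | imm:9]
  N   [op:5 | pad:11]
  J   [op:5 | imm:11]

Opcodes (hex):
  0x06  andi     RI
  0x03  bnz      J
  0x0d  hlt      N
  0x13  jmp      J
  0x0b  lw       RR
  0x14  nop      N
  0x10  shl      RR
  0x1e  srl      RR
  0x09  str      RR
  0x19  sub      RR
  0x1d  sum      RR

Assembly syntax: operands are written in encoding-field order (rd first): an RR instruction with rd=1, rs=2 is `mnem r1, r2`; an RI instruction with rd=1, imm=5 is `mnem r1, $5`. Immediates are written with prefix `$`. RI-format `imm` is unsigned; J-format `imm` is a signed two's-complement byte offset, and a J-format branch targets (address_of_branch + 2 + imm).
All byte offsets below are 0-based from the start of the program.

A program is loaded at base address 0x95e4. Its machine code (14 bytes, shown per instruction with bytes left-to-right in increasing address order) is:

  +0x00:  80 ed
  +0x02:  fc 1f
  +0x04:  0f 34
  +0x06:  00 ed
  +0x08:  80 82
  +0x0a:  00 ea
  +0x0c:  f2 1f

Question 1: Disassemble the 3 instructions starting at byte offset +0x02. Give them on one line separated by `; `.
bnz $-4; andi r2, $15; sum r2, r2

+0x02: fc 1f ⇒ word 0x1ffc (little)
  top 5b → 0x3 → bnz [J]
  [10:0] imm=2044 (s11→-4) = $-4
+0x04: 0f 34 ⇒ word 0x340f (little)
  top 5b → 0x6 → andi [RI]
  [10:9] rd=2 = r2
  [8:0] imm=15 = $15
+0x06: 00 ed ⇒ word 0xed00 (little)
  top 5b → 0x1d → sum [RR]
  [10:9] rd=2 = r2
  [8:7] rs=2 = r2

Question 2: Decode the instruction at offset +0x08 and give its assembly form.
+0x08: 80 82 ⇒ word 0x8280 (little)
  opcode bits[15:11]=0x10: shl/RR
  rd@[10:9]=0x1 ⇒ r1
  rs@[8:7]=0x1 ⇒ r1

shl r1, r1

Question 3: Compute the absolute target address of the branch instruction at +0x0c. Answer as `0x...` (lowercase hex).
off 0x0c: read f2 1f as little → 0x1ff2
  top 5b → 0x3 → bnz [J]
  imm: (w>>0)&0x7ff=0x7f2 (s11→-14) → $-14
  target = base 0x95e4 + off 0x0c + 2 + imm -14 = 0x95e4

0x95e4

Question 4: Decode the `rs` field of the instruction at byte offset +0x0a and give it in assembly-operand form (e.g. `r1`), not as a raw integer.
off 0x0a: read 00 ea as little → 0xea00
  top 5b → 0x1d → sum [RR]
  [10:9] rd=1 = r1
  [8:7] rs=0 = r0

r0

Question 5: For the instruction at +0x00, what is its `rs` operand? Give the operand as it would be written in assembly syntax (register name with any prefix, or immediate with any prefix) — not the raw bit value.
r3

@+00  little-endian(80 ed) = 0xed80
  top 5b → 0x1d → sum [RR]
  rd@[10:9]=0x2 ⇒ r2
  rs@[8:7]=0x3 ⇒ r3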